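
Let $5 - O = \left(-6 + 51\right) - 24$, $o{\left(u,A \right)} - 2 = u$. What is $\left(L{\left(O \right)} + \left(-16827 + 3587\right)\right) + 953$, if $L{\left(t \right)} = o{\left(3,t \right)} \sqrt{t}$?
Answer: $-12287 + 20 i \approx -12287.0 + 20.0 i$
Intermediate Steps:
$o{\left(u,A \right)} = 2 + u$
$O = -16$ ($O = 5 - \left(\left(-6 + 51\right) - 24\right) = 5 - \left(45 - 24\right) = 5 - 21 = -16$)
$L{\left(t \right)} = 5 \sqrt{t}$ ($L{\left(t \right)} = \left(2 + 3\right) \sqrt{t} = 5 \sqrt{t}$)
$\left(L{\left(O \right)} + \left(-16827 + 3587\right)\right) + 953 = \left(5 \sqrt{-16} + \left(-16827 + 3587\right)\right) + 953 = \left(5 \cdot 4 i - 13240\right) + 953 = \left(20 i - 13240\right) + 953 = \left(-13240 + 20 i\right) + 953 = -12287 + 20 i$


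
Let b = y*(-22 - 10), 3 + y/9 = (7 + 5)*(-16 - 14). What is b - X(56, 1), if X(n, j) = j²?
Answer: 104543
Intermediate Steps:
y = -3267 (y = -27 + 9*((7 + 5)*(-16 - 14)) = -27 + 9*(12*(-30)) = -27 + 9*(-360) = -27 - 3240 = -3267)
b = 104544 (b = -3267*(-22 - 10) = -3267*(-32) = 104544)
b - X(56, 1) = 104544 - 1*1² = 104544 - 1*1 = 104544 - 1 = 104543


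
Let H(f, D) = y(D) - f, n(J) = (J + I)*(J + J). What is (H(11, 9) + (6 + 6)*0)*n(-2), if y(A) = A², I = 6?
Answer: -1120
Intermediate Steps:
n(J) = 2*J*(6 + J) (n(J) = (J + 6)*(J + J) = (6 + J)*(2*J) = 2*J*(6 + J))
H(f, D) = D² - f
(H(11, 9) + (6 + 6)*0)*n(-2) = ((9² - 1*11) + (6 + 6)*0)*(2*(-2)*(6 - 2)) = ((81 - 11) + 12*0)*(2*(-2)*4) = (70 + 0)*(-16) = 70*(-16) = -1120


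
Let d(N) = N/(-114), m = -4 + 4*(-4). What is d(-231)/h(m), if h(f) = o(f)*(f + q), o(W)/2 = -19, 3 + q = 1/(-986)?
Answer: 37961/16374238 ≈ 0.0023183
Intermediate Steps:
q = -2959/986 (q = -3 + 1/(-986) = -3 - 1/986 = -2959/986 ≈ -3.0010)
m = -20 (m = -4 - 16 = -20)
o(W) = -38 (o(W) = 2*(-19) = -38)
d(N) = -N/114 (d(N) = N*(-1/114) = -N/114)
h(f) = 56221/493 - 38*f (h(f) = -38*(f - 2959/986) = -38*(-2959/986 + f) = 56221/493 - 38*f)
d(-231)/h(m) = (-1/114*(-231))/(56221/493 - 38*(-20)) = 77/(38*(56221/493 + 760)) = 77/(38*(430901/493)) = (77/38)*(493/430901) = 37961/16374238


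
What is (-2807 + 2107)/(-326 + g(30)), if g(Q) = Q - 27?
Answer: 700/323 ≈ 2.1672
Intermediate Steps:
g(Q) = -27 + Q
(-2807 + 2107)/(-326 + g(30)) = (-2807 + 2107)/(-326 + (-27 + 30)) = -700/(-326 + 3) = -700/(-323) = -700*(-1/323) = 700/323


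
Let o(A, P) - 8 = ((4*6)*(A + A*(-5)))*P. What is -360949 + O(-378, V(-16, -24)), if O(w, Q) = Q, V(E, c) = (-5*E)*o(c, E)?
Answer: -3309429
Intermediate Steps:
o(A, P) = 8 - 96*A*P (o(A, P) = 8 + ((4*6)*(A + A*(-5)))*P = 8 + (24*(A - 5*A))*P = 8 + (24*(-4*A))*P = 8 + (-96*A)*P = 8 - 96*A*P)
V(E, c) = -5*E*(8 - 96*E*c) (V(E, c) = (-5*E)*(8 - 96*c*E) = (-5*E)*(8 - 96*E*c) = -5*E*(8 - 96*E*c))
-360949 + O(-378, V(-16, -24)) = -360949 + 40*(-16)*(-1 + 12*(-16)*(-24)) = -360949 + 40*(-16)*(-1 + 4608) = -360949 + 40*(-16)*4607 = -360949 - 2948480 = -3309429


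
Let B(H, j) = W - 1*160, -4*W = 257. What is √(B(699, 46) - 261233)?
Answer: I*√1045829/2 ≈ 511.33*I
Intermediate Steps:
W = -257/4 (W = -¼*257 = -257/4 ≈ -64.250)
B(H, j) = -897/4 (B(H, j) = -257/4 - 1*160 = -257/4 - 160 = -897/4)
√(B(699, 46) - 261233) = √(-897/4 - 261233) = √(-1045829/4) = I*√1045829/2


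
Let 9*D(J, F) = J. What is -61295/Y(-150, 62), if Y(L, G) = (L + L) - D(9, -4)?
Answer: 61295/301 ≈ 203.64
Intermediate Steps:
D(J, F) = J/9
Y(L, G) = -1 + 2*L (Y(L, G) = (L + L) - 9/9 = 2*L - 1*1 = 2*L - 1 = -1 + 2*L)
-61295/Y(-150, 62) = -61295/(-1 + 2*(-150)) = -61295/(-1 - 300) = -61295/(-301) = -61295*(-1/301) = 61295/301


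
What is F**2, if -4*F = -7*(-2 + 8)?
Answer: 441/4 ≈ 110.25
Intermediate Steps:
F = 21/2 (F = -(-7)*(-2 + 8)/4 = -(-7)*6/4 = -1/4*(-42) = 21/2 ≈ 10.500)
F**2 = (21/2)**2 = 441/4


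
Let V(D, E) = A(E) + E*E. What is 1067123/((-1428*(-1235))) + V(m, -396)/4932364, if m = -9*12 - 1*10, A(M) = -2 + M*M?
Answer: 1454137666043/2174654625780 ≈ 0.66868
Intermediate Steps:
A(M) = -2 + M**2
m = -118 (m = -108 - 10 = -118)
V(D, E) = -2 + 2*E**2 (V(D, E) = (-2 + E**2) + E*E = (-2 + E**2) + E**2 = -2 + 2*E**2)
1067123/((-1428*(-1235))) + V(m, -396)/4932364 = 1067123/((-1428*(-1235))) + (-2 + 2*(-396)**2)/4932364 = 1067123/1763580 + (-2 + 2*156816)*(1/4932364) = 1067123*(1/1763580) + (-2 + 313632)*(1/4932364) = 1067123/1763580 + 313630*(1/4932364) = 1067123/1763580 + 156815/2466182 = 1454137666043/2174654625780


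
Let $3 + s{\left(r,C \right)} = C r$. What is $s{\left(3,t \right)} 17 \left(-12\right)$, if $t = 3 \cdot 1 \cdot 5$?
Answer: $-8568$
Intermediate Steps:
$t = 15$ ($t = 3 \cdot 5 = 15$)
$s{\left(r,C \right)} = -3 + C r$
$s{\left(3,t \right)} 17 \left(-12\right) = \left(-3 + 15 \cdot 3\right) 17 \left(-12\right) = \left(-3 + 45\right) 17 \left(-12\right) = 42 \cdot 17 \left(-12\right) = 714 \left(-12\right) = -8568$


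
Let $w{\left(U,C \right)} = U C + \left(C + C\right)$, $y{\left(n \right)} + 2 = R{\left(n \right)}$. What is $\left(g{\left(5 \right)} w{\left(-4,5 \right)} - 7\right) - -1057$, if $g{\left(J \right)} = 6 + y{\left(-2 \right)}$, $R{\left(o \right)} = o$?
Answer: $1030$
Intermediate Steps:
$y{\left(n \right)} = -2 + n$
$w{\left(U,C \right)} = 2 C + C U$ ($w{\left(U,C \right)} = C U + 2 C = 2 C + C U$)
$g{\left(J \right)} = 2$ ($g{\left(J \right)} = 6 - 4 = 2$)
$\left(g{\left(5 \right)} w{\left(-4,5 \right)} - 7\right) - -1057 = \left(2 \cdot 5 \left(2 - 4\right) - 7\right) - -1057 = \left(2 \cdot 5 \left(-2\right) - 7\right) + 1057 = \left(2 \left(-10\right) - 7\right) + 1057 = \left(-20 - 7\right) + 1057 = -27 + 1057 = 1030$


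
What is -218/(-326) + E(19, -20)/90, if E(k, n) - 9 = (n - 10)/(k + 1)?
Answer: 1471/1956 ≈ 0.75204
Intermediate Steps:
E(k, n) = 9 + (-10 + n)/(1 + k) (E(k, n) = 9 + (n - 10)/(k + 1) = 9 + (-10 + n)/(1 + k))
-218/(-326) + E(19, -20)/90 = -218/(-326) + ((-1 - 20 + 9*19)/(1 + 19))/90 = -218*(-1/326) + ((-1 - 20 + 171)/20)*(1/90) = 109/163 + ((1/20)*150)*(1/90) = 109/163 + (15/2)*(1/90) = 109/163 + 1/12 = 1471/1956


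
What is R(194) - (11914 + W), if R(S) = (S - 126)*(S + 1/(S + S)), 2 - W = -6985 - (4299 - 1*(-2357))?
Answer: -1199388/97 ≈ -12365.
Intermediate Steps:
W = 13643 (W = 2 - (-6985 - (4299 - 1*(-2357))) = 2 - (-6985 - (4299 + 2357)) = 2 - (-6985 - 1*6656) = 2 - (-6985 - 6656) = 2 - 1*(-13641) = 2 + 13641 = 13643)
R(S) = (-126 + S)*(S + 1/(2*S))
R(194) - (11914 + W) = (1/2 + 194**2 - 126*194 - 63/194) - (11914 + 13643) = (1/2 + 37636 - 24444 - 63*1/194) - 1*25557 = (1/2 + 37636 - 24444 - 63/194) - 25557 = 1279641/97 - 25557 = -1199388/97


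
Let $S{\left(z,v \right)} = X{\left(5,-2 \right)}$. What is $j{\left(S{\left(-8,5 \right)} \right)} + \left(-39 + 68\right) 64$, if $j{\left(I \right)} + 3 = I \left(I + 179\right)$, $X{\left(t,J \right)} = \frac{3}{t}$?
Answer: $\frac{49019}{25} \approx 1960.8$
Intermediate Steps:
$S{\left(z,v \right)} = \frac{3}{5}$
$j{\left(I \right)} = -3 + I \left(179 + I\right)$ ($j{\left(I \right)} = -3 + I \left(I + 179\right) = -3 + I \left(179 + I\right)$)
$j{\left(S{\left(-8,5 \right)} \right)} + \left(-39 + 68\right) 64 = \left(-3 + \left(\frac{3}{5}\right)^{2} + 179 \cdot \frac{3}{5}\right) + \left(-39 + 68\right) 64 = \left(-3 + \frac{9}{25} + \frac{537}{5}\right) + 29 \cdot 64 = \frac{2619}{25} + 1856 = \frac{49019}{25}$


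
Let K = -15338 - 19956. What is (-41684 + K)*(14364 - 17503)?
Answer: 241633942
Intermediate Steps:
K = -35294
(-41684 + K)*(14364 - 17503) = (-41684 - 35294)*(14364 - 17503) = -76978*(-3139) = 241633942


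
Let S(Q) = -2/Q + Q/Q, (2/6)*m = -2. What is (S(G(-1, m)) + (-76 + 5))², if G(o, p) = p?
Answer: 43681/9 ≈ 4853.4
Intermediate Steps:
m = -6 (m = 3*(-2) = -6)
S(Q) = 1 - 2/Q (S(Q) = -2/Q + 1 = 1 - 2/Q)
(S(G(-1, m)) + (-76 + 5))² = ((-2 - 6)/(-6) + (-76 + 5))² = (-⅙*(-8) - 71)² = (4/3 - 71)² = (-209/3)² = 43681/9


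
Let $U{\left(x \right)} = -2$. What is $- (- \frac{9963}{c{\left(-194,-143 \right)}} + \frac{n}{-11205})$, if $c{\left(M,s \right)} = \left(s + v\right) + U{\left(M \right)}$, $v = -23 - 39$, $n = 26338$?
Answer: $- \frac{11798161}{257715} \approx -45.78$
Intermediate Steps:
$v = -62$ ($v = -23 - 39 = -62$)
$c{\left(M,s \right)} = -64 + s$ ($c{\left(M,s \right)} = \left(s - 62\right) - 2 = \left(-62 + s\right) - 2 = -64 + s$)
$- (- \frac{9963}{c{\left(-194,-143 \right)}} + \frac{n}{-11205}) = - (- \frac{9963}{-64 - 143} + \frac{26338}{-11205}) = - (- \frac{9963}{-207} + 26338 \left(- \frac{1}{11205}\right)) = - (\left(-9963\right) \left(- \frac{1}{207}\right) - \frac{26338}{11205}) = - (\frac{1107}{23} - \frac{26338}{11205}) = \left(-1\right) \frac{11798161}{257715} = - \frac{11798161}{257715}$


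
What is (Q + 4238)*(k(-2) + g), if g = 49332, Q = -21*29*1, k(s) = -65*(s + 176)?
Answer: 137981838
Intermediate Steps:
k(s) = -11440 - 65*s (k(s) = -65*(176 + s) = -11440 - 65*s)
Q = -609 (Q = -609*1 = -609)
(Q + 4238)*(k(-2) + g) = (-609 + 4238)*((-11440 - 65*(-2)) + 49332) = 3629*((-11440 + 130) + 49332) = 3629*(-11310 + 49332) = 3629*38022 = 137981838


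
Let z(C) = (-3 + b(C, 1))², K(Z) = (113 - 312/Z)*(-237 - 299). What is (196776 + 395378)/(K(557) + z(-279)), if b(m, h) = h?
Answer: -164914889/16783458 ≈ -9.8260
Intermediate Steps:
K(Z) = -60568 + 167232/Z (K(Z) = (113 - 312/Z)*(-536) = -60568 + 167232/Z)
z(C) = 4 (z(C) = (-3 + 1)² = (-2)² = 4)
(196776 + 395378)/(K(557) + z(-279)) = (196776 + 395378)/((-60568 + 167232/557) + 4) = 592154/((-60568 + 167232*(1/557)) + 4) = 592154/((-60568 + 167232/557) + 4) = 592154/(-33569144/557 + 4) = 592154/(-33566916/557) = 592154*(-557/33566916) = -164914889/16783458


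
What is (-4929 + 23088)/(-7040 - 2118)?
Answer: -18159/9158 ≈ -1.9829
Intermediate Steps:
(-4929 + 23088)/(-7040 - 2118) = 18159/(-9158) = 18159*(-1/9158) = -18159/9158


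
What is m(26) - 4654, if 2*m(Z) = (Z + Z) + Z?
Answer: -4615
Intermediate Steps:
m(Z) = 3*Z/2 (m(Z) = ((Z + Z) + Z)/2 = (2*Z + Z)/2 = (3*Z)/2 = 3*Z/2)
m(26) - 4654 = (3/2)*26 - 4654 = 39 - 4654 = -4615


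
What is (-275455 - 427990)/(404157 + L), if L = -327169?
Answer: -703445/76988 ≈ -9.1371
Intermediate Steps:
(-275455 - 427990)/(404157 + L) = (-275455 - 427990)/(404157 - 327169) = -703445/76988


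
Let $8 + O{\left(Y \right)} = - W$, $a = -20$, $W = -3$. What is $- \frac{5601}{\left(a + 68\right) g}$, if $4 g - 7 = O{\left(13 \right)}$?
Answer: $- \frac{1867}{8} \approx -233.38$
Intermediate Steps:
$O{\left(Y \right)} = -5$ ($O{\left(Y \right)} = -8 - -3 = -8 + 3 = -5$)
$g = \frac{1}{2}$ ($g = \frac{7}{4} + \frac{1}{4} \left(-5\right) = \frac{7}{4} - \frac{5}{4} = \frac{1}{2} \approx 0.5$)
$- \frac{5601}{\left(a + 68\right) g} = - \frac{5601}{\left(-20 + 68\right) \frac{1}{2}} = - \frac{5601}{48 \cdot \frac{1}{2}} = - \frac{5601}{24} = \left(-5601\right) \frac{1}{24} = - \frac{1867}{8}$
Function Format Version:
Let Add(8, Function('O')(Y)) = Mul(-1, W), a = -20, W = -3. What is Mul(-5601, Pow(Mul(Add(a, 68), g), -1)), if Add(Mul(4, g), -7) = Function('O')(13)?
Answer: Rational(-1867, 8) ≈ -233.38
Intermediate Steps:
Function('O')(Y) = -5 (Function('O')(Y) = Add(-8, Mul(-1, -3)) = Add(-8, 3) = -5)
g = Rational(1, 2) (g = Add(Rational(7, 4), Mul(Rational(1, 4), -5)) = Add(Rational(7, 4), Rational(-5, 4)) = Rational(1, 2) ≈ 0.50000)
Mul(-5601, Pow(Mul(Add(a, 68), g), -1)) = Mul(-5601, Pow(Mul(Add(-20, 68), Rational(1, 2)), -1)) = Mul(-5601, Pow(Mul(48, Rational(1, 2)), -1)) = Mul(-5601, Pow(24, -1)) = Mul(-5601, Rational(1, 24)) = Rational(-1867, 8)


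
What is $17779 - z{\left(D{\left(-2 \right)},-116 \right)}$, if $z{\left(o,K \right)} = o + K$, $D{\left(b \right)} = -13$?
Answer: $17908$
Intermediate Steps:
$z{\left(o,K \right)} = K + o$
$17779 - z{\left(D{\left(-2 \right)},-116 \right)} = 17779 - \left(-116 - 13\right) = 17779 - -129 = 17779 + 129 = 17908$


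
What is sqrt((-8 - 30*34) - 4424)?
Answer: 2*I*sqrt(1363) ≈ 73.838*I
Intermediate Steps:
sqrt((-8 - 30*34) - 4424) = sqrt((-8 - 1020) - 4424) = sqrt(-1028 - 4424) = sqrt(-5452) = 2*I*sqrt(1363)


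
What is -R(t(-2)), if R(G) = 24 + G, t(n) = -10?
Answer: -14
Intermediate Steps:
-R(t(-2)) = -(24 - 10) = -1*14 = -14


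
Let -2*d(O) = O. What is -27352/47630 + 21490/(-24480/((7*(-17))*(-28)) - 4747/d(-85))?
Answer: -1069181230303/5903809945 ≈ -181.10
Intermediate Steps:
d(O) = -O/2
-27352/47630 + 21490/(-24480/((7*(-17))*(-28)) - 4747/d(-85)) = -27352/47630 + 21490/(-24480/((7*(-17))*(-28)) - 4747/((-½*(-85)))) = -27352*1/47630 + 21490/(-24480/((-119*(-28))) - 4747/85/2) = -13676/23815 + 21490/(-24480/3332 - 4747*2/85) = -13676/23815 + 21490/(-24480*1/3332 - 9494/85) = -13676/23815 + 21490/(-360/49 - 9494/85) = -13676/23815 + 21490/(-495806/4165) = -13676/23815 + 21490*(-4165/495806) = -13676/23815 - 44752925/247903 = -1069181230303/5903809945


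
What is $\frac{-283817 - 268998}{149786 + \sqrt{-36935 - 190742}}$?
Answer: $- \frac{82803947590}{22436073473} + \frac{552815 i \sqrt{227677}}{22436073473} \approx -3.6907 + 0.011757 i$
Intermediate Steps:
$\frac{-283817 - 268998}{149786 + \sqrt{-36935 - 190742}} = - \frac{552815}{149786 + \sqrt{-227677}} = - \frac{552815}{149786 + i \sqrt{227677}}$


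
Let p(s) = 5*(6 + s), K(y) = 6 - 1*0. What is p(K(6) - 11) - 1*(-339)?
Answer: 344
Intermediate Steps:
K(y) = 6 (K(y) = 6 + 0 = 6)
p(s) = 30 + 5*s
p(K(6) - 11) - 1*(-339) = (30 + 5*(6 - 11)) - 1*(-339) = (30 + 5*(-5)) + 339 = (30 - 25) + 339 = 5 + 339 = 344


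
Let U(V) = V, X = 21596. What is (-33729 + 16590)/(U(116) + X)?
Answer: -17139/21712 ≈ -0.78938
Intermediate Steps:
(-33729 + 16590)/(U(116) + X) = (-33729 + 16590)/(116 + 21596) = -17139/21712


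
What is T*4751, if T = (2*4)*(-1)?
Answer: -38008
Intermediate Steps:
T = -8 (T = 8*(-1) = -8)
T*4751 = -8*4751 = -38008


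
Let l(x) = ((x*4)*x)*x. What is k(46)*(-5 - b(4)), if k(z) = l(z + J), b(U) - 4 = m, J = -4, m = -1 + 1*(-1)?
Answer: -2074464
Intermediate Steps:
m = -2 (m = -1 - 1 = -2)
b(U) = 2 (b(U) = 4 - 2 = 2)
l(x) = 4*x**3 (l(x) = ((4*x)*x)*x = (4*x**2)*x = 4*x**3)
k(z) = 4*(-4 + z)**3 (k(z) = 4*(z - 4)**3 = 4*(-4 + z)**3)
k(46)*(-5 - b(4)) = (4*(-4 + 46)**3)*(-5 - 1*2) = (4*42**3)*(-5 - 2) = (4*74088)*(-7) = 296352*(-7) = -2074464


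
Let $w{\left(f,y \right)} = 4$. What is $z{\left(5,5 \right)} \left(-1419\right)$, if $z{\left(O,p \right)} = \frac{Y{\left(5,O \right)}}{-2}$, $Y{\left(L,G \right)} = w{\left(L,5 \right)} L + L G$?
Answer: $\frac{63855}{2} \approx 31928.0$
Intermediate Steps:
$Y{\left(L,G \right)} = 4 L + G L$ ($Y{\left(L,G \right)} = 4 L + L G = 4 L + G L$)
$z{\left(O,p \right)} = -10 - \frac{5 O}{2}$ ($z{\left(O,p \right)} = \frac{5 \left(4 + O\right)}{-2} = \left(20 + 5 O\right) \left(- \frac{1}{2}\right) = -10 - \frac{5 O}{2}$)
$z{\left(5,5 \right)} \left(-1419\right) = \left(-10 - \frac{25}{2}\right) \left(-1419\right) = \left(- \frac{45}{2}\right) \left(-1419\right) = \frac{63855}{2}$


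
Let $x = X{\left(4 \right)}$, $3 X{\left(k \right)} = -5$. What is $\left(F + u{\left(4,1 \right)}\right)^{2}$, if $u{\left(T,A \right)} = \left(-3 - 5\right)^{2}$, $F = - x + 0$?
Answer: $\frac{38809}{9} \approx 4312.1$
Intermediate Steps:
$X{\left(k \right)} = - \frac{5}{3}$ ($X{\left(k \right)} = \frac{1}{3} \left(-5\right) = - \frac{5}{3}$)
$x = - \frac{5}{3} \approx -1.6667$
$F = \frac{5}{3}$ ($F = \left(-1\right) \left(- \frac{5}{3}\right) + 0 = \frac{5}{3} + 0 = \frac{5}{3} \approx 1.6667$)
$u{\left(T,A \right)} = 64$ ($u{\left(T,A \right)} = \left(-8\right)^{2} = 64$)
$\left(F + u{\left(4,1 \right)}\right)^{2} = \left(\frac{5}{3} + 64\right)^{2} = \left(\frac{197}{3}\right)^{2} = \frac{38809}{9}$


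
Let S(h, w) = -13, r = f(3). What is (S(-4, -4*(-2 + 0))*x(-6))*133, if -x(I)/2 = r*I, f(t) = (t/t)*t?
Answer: -62244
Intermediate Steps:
f(t) = t (f(t) = 1*t = t)
r = 3
x(I) = -6*I
(S(-4, -4*(-2 + 0))*x(-6))*133 = -(-78)*(-6)*133 = -13*36*133 = -468*133 = -62244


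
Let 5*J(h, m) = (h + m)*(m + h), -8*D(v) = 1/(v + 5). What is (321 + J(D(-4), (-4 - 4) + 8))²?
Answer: 10551603841/102400 ≈ 1.0304e+5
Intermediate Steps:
D(v) = -1/(8*(5 + v)) (D(v) = -1/(8*(v + 5)) = -1/(8*(5 + v)))
J(h, m) = (h + m)²/5 (J(h, m) = ((h + m)*(m + h))/5 = ((h + m)*(h + m))/5 = (h + m)²/5)
(321 + J(D(-4), (-4 - 4) + 8))² = (321 + (-1/(40 + 8*(-4)) + ((-4 - 4) + 8))²/5)² = (321 + (-1/(40 - 32) + (-8 + 8))²/5)² = (321 + (-1/8 + 0)²/5)² = (321 + (-1*⅛ + 0)²/5)² = (321 + (-⅛ + 0)²/5)² = (321 + (-⅛)²/5)² = (321 + (⅕)*(1/64))² = (321 + 1/320)² = (102721/320)² = 10551603841/102400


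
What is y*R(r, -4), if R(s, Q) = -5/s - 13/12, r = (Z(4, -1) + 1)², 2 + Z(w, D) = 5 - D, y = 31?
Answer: -2387/60 ≈ -39.783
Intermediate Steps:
Z(w, D) = 3 - D (Z(w, D) = -2 + (5 - D) = 3 - D)
r = 25 (r = ((3 - 1*(-1)) + 1)² = ((3 + 1) + 1)² = (4 + 1)² = 5² = 25)
R(s, Q) = -13/12 - 5/s (R(s, Q) = -5/s - 13*1/12 = -5/s - 13/12 = -13/12 - 5/s)
y*R(r, -4) = 31*(-13/12 - 5/25) = 31*(-13/12 - 5*1/25) = 31*(-13/12 - ⅕) = 31*(-77/60) = -2387/60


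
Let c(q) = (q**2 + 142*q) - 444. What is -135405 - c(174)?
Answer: -189945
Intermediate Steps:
c(q) = -444 + q**2 + 142*q
-135405 - c(174) = -135405 - (-444 + 174**2 + 142*174) = -135405 - (-444 + 30276 + 24708) = -135405 - 1*54540 = -135405 - 54540 = -189945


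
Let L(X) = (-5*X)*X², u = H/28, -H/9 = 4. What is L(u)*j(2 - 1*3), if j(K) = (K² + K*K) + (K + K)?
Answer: 0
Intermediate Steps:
H = -36 (H = -9*4 = -36)
u = -9/7 (u = -36/28 = -36*1/28 = -9/7 ≈ -1.2857)
L(X) = -5*X³
j(K) = 2*K + 2*K² (j(K) = (K² + K²) + 2*K = 2*K² + 2*K = 2*K + 2*K²)
L(u)*j(2 - 1*3) = (-5*(-9/7)³)*(2*(2 - 1*3)*(1 + (2 - 1*3))) = (-5*(-729/343))*(2*(2 - 3)*(1 + (2 - 3))) = 3645*(2*(-1)*(1 - 1))/343 = 3645*(2*(-1)*0)/343 = (3645/343)*0 = 0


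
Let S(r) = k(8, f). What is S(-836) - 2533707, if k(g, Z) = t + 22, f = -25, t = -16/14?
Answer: -17735803/7 ≈ -2.5337e+6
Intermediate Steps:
t = -8/7 (t = -16*1/14 = -8/7 ≈ -1.1429)
k(g, Z) = 146/7 (k(g, Z) = -8/7 + 22 = 146/7)
S(r) = 146/7
S(-836) - 2533707 = 146/7 - 2533707 = -17735803/7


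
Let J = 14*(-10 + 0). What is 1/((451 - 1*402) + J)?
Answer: -1/91 ≈ -0.010989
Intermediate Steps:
J = -140 (J = 14*(-10) = -140)
1/((451 - 1*402) + J) = 1/((451 - 1*402) - 140) = 1/((451 - 402) - 140) = 1/(49 - 140) = 1/(-91) = -1/91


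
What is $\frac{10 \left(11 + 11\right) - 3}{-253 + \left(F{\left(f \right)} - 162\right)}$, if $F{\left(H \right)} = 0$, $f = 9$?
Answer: $- \frac{217}{415} \approx -0.52289$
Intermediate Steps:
$\frac{10 \left(11 + 11\right) - 3}{-253 + \left(F{\left(f \right)} - 162\right)} = \frac{10 \left(11 + 11\right) - 3}{-253 + \left(0 - 162\right)} = \frac{10 \cdot 22 - 3}{-253 - 162} = \frac{220 - 3}{-415} = 217 \left(- \frac{1}{415}\right) = - \frac{217}{415}$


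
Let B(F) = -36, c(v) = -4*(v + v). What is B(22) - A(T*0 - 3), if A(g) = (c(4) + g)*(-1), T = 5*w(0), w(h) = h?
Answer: -71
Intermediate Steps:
c(v) = -8*v
T = 0 (T = 5*0 = 0)
A(g) = 32 - g (A(g) = (-8*4 + g)*(-1) = (-32 + g)*(-1) = 32 - g)
B(22) - A(T*0 - 3) = -36 - (32 - (0*0 - 3)) = -36 - (32 - (0 - 3)) = -36 - (32 - 1*(-3)) = -36 - (32 + 3) = -36 - 1*35 = -36 - 35 = -71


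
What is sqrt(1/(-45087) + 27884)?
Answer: sqrt(56683642728909)/45087 ≈ 166.99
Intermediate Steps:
sqrt(1/(-45087) + 27884) = sqrt(-1/45087 + 27884) = sqrt(1257205907/45087) = sqrt(56683642728909)/45087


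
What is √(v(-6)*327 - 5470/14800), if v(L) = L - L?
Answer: I*√202390/740 ≈ 0.60794*I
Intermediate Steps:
v(L) = 0
√(v(-6)*327 - 5470/14800) = √(0*327 - 5470/14800) = √(0 - 5470*1/14800) = √(0 - 547/1480) = √(-547/1480) = I*√202390/740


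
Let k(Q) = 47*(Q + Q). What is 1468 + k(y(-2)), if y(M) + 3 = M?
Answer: 998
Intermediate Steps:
y(M) = -3 + M
k(Q) = 94*Q (k(Q) = 47*(2*Q) = 94*Q)
1468 + k(y(-2)) = 1468 + 94*(-3 - 2) = 1468 + 94*(-5) = 1468 - 470 = 998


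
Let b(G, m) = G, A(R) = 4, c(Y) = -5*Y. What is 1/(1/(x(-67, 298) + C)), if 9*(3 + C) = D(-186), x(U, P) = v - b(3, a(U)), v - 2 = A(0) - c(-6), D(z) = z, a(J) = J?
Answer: -152/3 ≈ -50.667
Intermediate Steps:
v = -24 (v = 2 + (4 - (-5)*(-6)) = 2 + (4 - 1*30) = 2 + (4 - 30) = 2 - 26 = -24)
x(U, P) = -27 (x(U, P) = -24 - 1*3 = -24 - 3 = -27)
C = -71/3 (C = -3 + (1/9)*(-186) = -3 - 62/3 = -71/3 ≈ -23.667)
1/(1/(x(-67, 298) + C)) = 1/(1/(-27 - 71/3)) = 1/(1/(-152/3)) = 1/(-3/152) = -152/3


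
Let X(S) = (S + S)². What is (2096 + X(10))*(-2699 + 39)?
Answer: -6639360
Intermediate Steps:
X(S) = 4*S² (X(S) = (2*S)² = 4*S²)
(2096 + X(10))*(-2699 + 39) = (2096 + 4*10²)*(-2699 + 39) = (2096 + 4*100)*(-2660) = (2096 + 400)*(-2660) = 2496*(-2660) = -6639360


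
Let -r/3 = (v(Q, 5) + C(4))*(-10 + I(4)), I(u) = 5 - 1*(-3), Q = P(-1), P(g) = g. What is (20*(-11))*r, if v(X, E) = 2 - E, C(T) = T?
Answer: -1320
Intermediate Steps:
Q = -1
I(u) = 8 (I(u) = 5 + 3 = 8)
r = 6 (r = -3*((2 - 1*5) + 4)*(-10 + 8) = -3*((2 - 5) + 4)*(-2) = -3*(-3 + 4)*(-2) = -3*(-2) = 6)
(20*(-11))*r = (20*(-11))*6 = -220*6 = -1320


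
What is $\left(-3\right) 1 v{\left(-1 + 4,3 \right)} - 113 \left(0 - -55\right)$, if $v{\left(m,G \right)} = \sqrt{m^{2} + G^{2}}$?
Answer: $-6215 - 9 \sqrt{2} \approx -6227.7$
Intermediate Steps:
$v{\left(m,G \right)} = \sqrt{G^{2} + m^{2}}$
$\left(-3\right) 1 v{\left(-1 + 4,3 \right)} - 113 \left(0 - -55\right) = \left(-3\right) 1 \sqrt{3^{2} + \left(-1 + 4\right)^{2}} - 113 \left(0 - -55\right) = - 3 \sqrt{9 + 3^{2}} - 113 \left(0 + 55\right) = - 3 \sqrt{9 + 9} - 6215 = - 3 \sqrt{18} - 6215 = - 3 \cdot 3 \sqrt{2} - 6215 = - 9 \sqrt{2} - 6215 = -6215 - 9 \sqrt{2}$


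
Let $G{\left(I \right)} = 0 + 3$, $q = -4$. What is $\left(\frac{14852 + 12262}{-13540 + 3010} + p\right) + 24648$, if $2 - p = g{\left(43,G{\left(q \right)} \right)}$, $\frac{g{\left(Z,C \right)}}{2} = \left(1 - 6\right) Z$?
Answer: $\frac{44010881}{1755} \approx 25077.0$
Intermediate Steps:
$G{\left(I \right)} = 3$
$g{\left(Z,C \right)} = - 10 Z$ ($g{\left(Z,C \right)} = 2 \left(1 - 6\right) Z = 2 \left(- 5 Z\right) = - 10 Z$)
$p = 432$ ($p = 2 - \left(-10\right) 43 = 2 - -430 = 2 + 430 = 432$)
$\left(\frac{14852 + 12262}{-13540 + 3010} + p\right) + 24648 = \left(\frac{14852 + 12262}{-13540 + 3010} + 432\right) + 24648 = \left(\frac{27114}{-10530} + 432\right) + 24648 = \left(27114 \left(- \frac{1}{10530}\right) + 432\right) + 24648 = \left(- \frac{4519}{1755} + 432\right) + 24648 = \frac{753641}{1755} + 24648 = \frac{44010881}{1755}$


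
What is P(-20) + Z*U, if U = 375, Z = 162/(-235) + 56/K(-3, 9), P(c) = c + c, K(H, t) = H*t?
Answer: -455270/423 ≈ -1076.3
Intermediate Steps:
P(c) = 2*c
Z = -17534/6345 (Z = 162/(-235) + 56/((-3*9)) = 162*(-1/235) + 56/(-27) = -162/235 + 56*(-1/27) = -162/235 - 56/27 = -17534/6345 ≈ -2.7634)
P(-20) + Z*U = 2*(-20) - 17534/6345*375 = -40 - 438350/423 = -455270/423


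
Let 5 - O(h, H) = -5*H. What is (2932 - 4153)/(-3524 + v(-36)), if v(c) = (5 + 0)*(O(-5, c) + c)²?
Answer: -407/73027 ≈ -0.0055733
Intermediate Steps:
O(h, H) = 5 + 5*H (O(h, H) = 5 - (-5)*H = 5 + 5*H)
v(c) = 5*(5 + 6*c)² (v(c) = (5 + 0)*((5 + 5*c) + c)² = 5*(5 + 6*c)²)
(2932 - 4153)/(-3524 + v(-36)) = (2932 - 4153)/(-3524 + 5*(5 + 6*(-36))²) = -1221/(-3524 + 5*(5 - 216)²) = -1221/(-3524 + 5*(-211)²) = -1221/(-3524 + 5*44521) = -1221/(-3524 + 222605) = -1221/219081 = -1221*1/219081 = -407/73027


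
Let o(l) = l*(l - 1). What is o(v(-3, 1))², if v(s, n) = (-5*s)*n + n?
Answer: 57600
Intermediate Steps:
v(s, n) = n - 5*n*s (v(s, n) = -5*n*s + n = n - 5*n*s)
o(l) = l*(-1 + l)
o(v(-3, 1))² = ((1*(1 - 5*(-3)))*(-1 + 1*(1 - 5*(-3))))² = ((1*(1 + 15))*(-1 + 1*(1 + 15)))² = ((1*16)*(-1 + 1*16))² = (16*(-1 + 16))² = (16*15)² = 240² = 57600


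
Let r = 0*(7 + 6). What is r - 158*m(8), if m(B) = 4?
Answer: -632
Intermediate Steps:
r = 0 (r = 0*13 = 0)
r - 158*m(8) = 0 - 158*4 = 0 - 632 = -632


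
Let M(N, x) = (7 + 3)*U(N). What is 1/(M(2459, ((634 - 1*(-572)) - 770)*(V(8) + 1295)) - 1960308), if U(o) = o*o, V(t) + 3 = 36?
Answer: 1/58506502 ≈ 1.7092e-8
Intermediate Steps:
V(t) = 33 (V(t) = -3 + 36 = 33)
U(o) = o²
M(N, x) = 10*N² (M(N, x) = (7 + 3)*N² = 10*N²)
1/(M(2459, ((634 - 1*(-572)) - 770)*(V(8) + 1295)) - 1960308) = 1/(10*2459² - 1960308) = 1/(10*6046681 - 1960308) = 1/(60466810 - 1960308) = 1/58506502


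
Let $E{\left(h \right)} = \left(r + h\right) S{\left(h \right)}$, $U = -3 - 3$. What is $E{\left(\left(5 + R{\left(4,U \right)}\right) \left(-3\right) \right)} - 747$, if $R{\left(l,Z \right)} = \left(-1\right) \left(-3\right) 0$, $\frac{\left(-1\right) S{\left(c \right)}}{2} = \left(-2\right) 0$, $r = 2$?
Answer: $-747$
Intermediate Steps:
$S{\left(c \right)} = 0$ ($S{\left(c \right)} = - 2 \left(\left(-2\right) 0\right) = \left(-2\right) 0 = 0$)
$U = -6$
$R{\left(l,Z \right)} = 0$ ($R{\left(l,Z \right)} = 3 \cdot 0 = 0$)
$E{\left(h \right)} = 0$ ($E{\left(h \right)} = \left(2 + h\right) 0 = 0$)
$E{\left(\left(5 + R{\left(4,U \right)}\right) \left(-3\right) \right)} - 747 = 0 - 747 = -747$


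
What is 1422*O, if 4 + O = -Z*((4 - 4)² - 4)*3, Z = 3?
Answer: 45504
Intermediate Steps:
O = 32 (O = -4 - 3*((4 - 4)² - 4)*3 = -4 - 3*(0² - 4)*3 = -4 - 3*(0 - 4)*3 = -4 - 3*(-4)*3 = -4 - 1*(-12)*3 = -4 + 12*3 = -4 + 36 = 32)
1422*O = 1422*32 = 45504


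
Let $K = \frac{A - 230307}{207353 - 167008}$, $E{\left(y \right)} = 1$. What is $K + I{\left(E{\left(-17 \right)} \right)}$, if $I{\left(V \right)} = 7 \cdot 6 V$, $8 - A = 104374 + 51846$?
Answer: $\frac{1307971}{40345} \approx 32.42$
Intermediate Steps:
$A = -156212$ ($A = 8 - \left(104374 + 51846\right) = 8 - 156220 = -156212$)
$K = - \frac{386519}{40345}$ ($K = \frac{-156212 - 230307}{207353 - 167008} = - \frac{386519}{40345} \approx -9.5803$)
$I{\left(V \right)} = 42 V$
$K + I{\left(E{\left(-17 \right)} \right)} = - \frac{386519}{40345} + 42 \cdot 1 = - \frac{386519}{40345} + 42 = \frac{1307971}{40345}$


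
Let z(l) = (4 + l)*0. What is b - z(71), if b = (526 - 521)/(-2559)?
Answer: -5/2559 ≈ -0.0019539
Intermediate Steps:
b = -5/2559 (b = 5*(-1/2559) = -5/2559 ≈ -0.0019539)
z(l) = 0
b - z(71) = -5/2559 - 1*0 = -5/2559 + 0 = -5/2559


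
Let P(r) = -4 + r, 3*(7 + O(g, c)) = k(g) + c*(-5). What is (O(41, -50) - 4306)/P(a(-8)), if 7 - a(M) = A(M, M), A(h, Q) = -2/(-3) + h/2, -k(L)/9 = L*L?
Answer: -27818/19 ≈ -1464.1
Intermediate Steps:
k(L) = -9*L**2 (k(L) = -9*L*L = -9*L**2)
O(g, c) = -7 - 3*g**2 - 5*c/3 (O(g, c) = -7 + (-9*g**2 + c*(-5))/3 = -7 + (-9*g**2 - 5*c)/3 = -7 + (-3*g**2 - 5*c/3) = -7 - 3*g**2 - 5*c/3)
A(h, Q) = 2/3 + h/2 (A(h, Q) = -2*(-1/3) + h*(1/2) = 2/3 + h/2)
a(M) = 19/3 - M/2 (a(M) = 7 - (2/3 + M/2) = 7 + (-2/3 - M/2) = 19/3 - M/2)
(O(41, -50) - 4306)/P(a(-8)) = ((-7 - 3*41**2 - 5/3*(-50)) - 4306)/(-4 + (19/3 - 1/2*(-8))) = ((-7 - 3*1681 + 250/3) - 4306)/(-4 + (19/3 + 4)) = ((-7 - 5043 + 250/3) - 4306)/(-4 + 31/3) = (-14900/3 - 4306)/(19/3) = -27818/3*3/19 = -27818/19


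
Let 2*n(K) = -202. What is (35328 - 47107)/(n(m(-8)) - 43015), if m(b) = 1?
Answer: 11779/43116 ≈ 0.27319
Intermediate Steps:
n(K) = -101 (n(K) = (½)*(-202) = -101)
(35328 - 47107)/(n(m(-8)) - 43015) = (35328 - 47107)/(-101 - 43015) = -11779/(-43116) = -11779*(-1/43116) = 11779/43116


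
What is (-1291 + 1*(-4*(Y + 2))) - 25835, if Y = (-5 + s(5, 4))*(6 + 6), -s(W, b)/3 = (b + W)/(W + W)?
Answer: -133822/5 ≈ -26764.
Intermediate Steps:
s(W, b) = -3*(W + b)/(2*W) (s(W, b) = -3*(b + W)/(W + W) = -3*(W + b)/(2*W))
Y = -462/5 (Y = (-5 + (3/2)*(-1*5 - 1*4)/5)*(6 + 6) = (-5 + (3/2)*(1/5)*(-5 - 4))*12 = (-5 + (3/2)*(1/5)*(-9))*12 = (-5 - 27/10)*12 = -77/10*12 = -462/5 ≈ -92.400)
(-1291 + 1*(-4*(Y + 2))) - 25835 = (-1291 + 1*(-4*(-462/5 + 2))) - 25835 = (-1291 + 1*(-4*(-452/5))) - 25835 = (-1291 + 1*(1808/5)) - 25835 = (-1291 + 1808/5) - 25835 = -4647/5 - 25835 = -133822/5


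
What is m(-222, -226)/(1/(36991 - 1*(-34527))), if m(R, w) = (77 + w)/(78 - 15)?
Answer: -10656182/63 ≈ -1.6915e+5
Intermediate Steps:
m(R, w) = 11/9 + w/63 (m(R, w) = (77 + w)/63 = (77 + w)*(1/63) = 11/9 + w/63)
m(-222, -226)/(1/(36991 - 1*(-34527))) = (11/9 + (1/63)*(-226))/(1/(36991 - 1*(-34527))) = (11/9 - 226/63)/(1/(36991 + 34527)) = -149/(63*(1/71518)) = -149/(63*1/71518) = -149/63*71518 = -10656182/63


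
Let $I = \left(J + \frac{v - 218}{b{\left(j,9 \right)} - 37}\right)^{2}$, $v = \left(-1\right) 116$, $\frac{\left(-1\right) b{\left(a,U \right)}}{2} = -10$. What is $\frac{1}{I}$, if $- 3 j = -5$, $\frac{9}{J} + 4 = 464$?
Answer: $\frac{61152400}{23652286849} \approx 0.0025855$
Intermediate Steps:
$J = \frac{9}{460}$ ($J = \frac{9}{-4 + 464} = \frac{9}{460} \approx 0.019565$)
$j = \frac{5}{3}$ ($j = \left(- \frac{1}{3}\right) \left(-5\right) = \frac{5}{3} \approx 1.6667$)
$b{\left(a,U \right)} = 20$ ($b{\left(a,U \right)} = \left(-2\right) \left(-10\right) = 20$)
$v = -116$
$I = \frac{23652286849}{61152400}$ ($I = \left(\frac{9}{460} + \frac{-116 - 218}{20 - 37}\right)^{2} = \left(\frac{9}{460} - \frac{334}{-17}\right)^{2} = \left(\frac{9}{460} - - \frac{334}{17}\right)^{2} = \left(\frac{9}{460} + \frac{334}{17}\right)^{2} = \left(\frac{153793}{7820}\right)^{2} = \frac{23652286849}{61152400} \approx 386.78$)
$\frac{1}{I} = \frac{1}{\frac{23652286849}{61152400}} = \frac{61152400}{23652286849}$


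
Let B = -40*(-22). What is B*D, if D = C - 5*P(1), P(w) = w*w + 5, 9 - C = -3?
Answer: -15840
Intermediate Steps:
C = 12 (C = 9 - 1*(-3) = 9 + 3 = 12)
P(w) = 5 + w**2 (P(w) = w**2 + 5 = 5 + w**2)
D = -18 (D = 12 - 5*(5 + 1**2) = 12 - 5*(5 + 1) = 12 - 5*6 = 12 - 30 = -18)
B = 880
B*D = 880*(-18) = -15840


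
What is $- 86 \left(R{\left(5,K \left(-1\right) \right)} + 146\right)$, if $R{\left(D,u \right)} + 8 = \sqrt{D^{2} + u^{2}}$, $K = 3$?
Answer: $-11868 - 86 \sqrt{34} \approx -12369.0$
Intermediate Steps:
$R{\left(D,u \right)} = -8 + \sqrt{D^{2} + u^{2}}$
$- 86 \left(R{\left(5,K \left(-1\right) \right)} + 146\right) = - 86 \left(\left(-8 + \sqrt{5^{2} + \left(3 \left(-1\right)\right)^{2}}\right) + 146\right) = - 86 \left(\left(-8 + \sqrt{25 + \left(-3\right)^{2}}\right) + 146\right) = - 86 \left(\left(-8 + \sqrt{25 + 9}\right) + 146\right) = - 86 \left(\left(-8 + \sqrt{34}\right) + 146\right) = - 86 \left(138 + \sqrt{34}\right) = -11868 - 86 \sqrt{34}$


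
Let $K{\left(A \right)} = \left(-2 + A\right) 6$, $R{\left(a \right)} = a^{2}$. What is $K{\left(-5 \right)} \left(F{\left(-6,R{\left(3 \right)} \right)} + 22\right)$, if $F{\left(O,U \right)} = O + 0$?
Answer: $-672$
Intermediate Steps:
$F{\left(O,U \right)} = O$
$K{\left(A \right)} = -12 + 6 A$
$K{\left(-5 \right)} \left(F{\left(-6,R{\left(3 \right)} \right)} + 22\right) = \left(-12 + 6 \left(-5\right)\right) \left(-6 + 22\right) = \left(-12 - 30\right) 16 = \left(-42\right) 16 = -672$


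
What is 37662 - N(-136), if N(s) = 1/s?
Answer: 5122033/136 ≈ 37662.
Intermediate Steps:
37662 - N(-136) = 37662 - 1/(-136) = 37662 - 1*(-1/136) = 37662 + 1/136 = 5122033/136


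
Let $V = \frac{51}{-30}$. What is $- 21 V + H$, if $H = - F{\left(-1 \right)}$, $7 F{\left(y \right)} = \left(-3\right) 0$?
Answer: $\frac{357}{10} \approx 35.7$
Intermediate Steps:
$F{\left(y \right)} = 0$ ($F{\left(y \right)} = \frac{\left(-3\right) 0}{7} = \frac{1}{7} \cdot 0 = 0$)
$H = 0$ ($H = \left(-1\right) 0 = 0$)
$V = - \frac{17}{10}$ ($V = 51 \left(- \frac{1}{30}\right) = - \frac{17}{10} \approx -1.7$)
$- 21 V + H = \left(-21\right) \left(- \frac{17}{10}\right) + 0 = \frac{357}{10} + 0 = \frac{357}{10}$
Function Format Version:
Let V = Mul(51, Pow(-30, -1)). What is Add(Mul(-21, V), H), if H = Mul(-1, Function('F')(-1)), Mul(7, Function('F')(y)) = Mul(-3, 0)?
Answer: Rational(357, 10) ≈ 35.700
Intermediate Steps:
Function('F')(y) = 0 (Function('F')(y) = Mul(Rational(1, 7), Mul(-3, 0)) = Mul(Rational(1, 7), 0) = 0)
H = 0 (H = Mul(-1, 0) = 0)
V = Rational(-17, 10) (V = Mul(51, Rational(-1, 30)) = Rational(-17, 10) ≈ -1.7000)
Add(Mul(-21, V), H) = Add(Mul(-21, Rational(-17, 10)), 0) = Add(Rational(357, 10), 0) = Rational(357, 10)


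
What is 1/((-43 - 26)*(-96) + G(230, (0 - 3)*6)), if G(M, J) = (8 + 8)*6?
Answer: 1/6720 ≈ 0.00014881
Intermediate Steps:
G(M, J) = 96 (G(M, J) = 16*6 = 96)
1/((-43 - 26)*(-96) + G(230, (0 - 3)*6)) = 1/((-43 - 26)*(-96) + 96) = 1/(-69*(-96) + 96) = 1/(6624 + 96) = 1/6720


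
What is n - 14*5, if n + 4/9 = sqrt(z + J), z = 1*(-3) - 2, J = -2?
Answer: -634/9 + I*sqrt(7) ≈ -70.444 + 2.6458*I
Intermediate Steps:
z = -5 (z = -3 - 2 = -5)
n = -4/9 + I*sqrt(7) (n = -4/9 + sqrt(-5 - 2) = -4/9 + sqrt(-7) = -4/9 + I*sqrt(7) ≈ -0.44444 + 2.6458*I)
n - 14*5 = (-4/9 + I*sqrt(7)) - 14*5 = (-4/9 + I*sqrt(7)) - 70 = -634/9 + I*sqrt(7)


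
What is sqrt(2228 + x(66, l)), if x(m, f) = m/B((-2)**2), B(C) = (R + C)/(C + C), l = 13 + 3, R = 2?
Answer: 2*sqrt(579) ≈ 48.125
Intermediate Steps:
l = 16
B(C) = (2 + C)/(2*C) (B(C) = (2 + C)/(C + C) = (2 + C)/((2*C)) = (2 + C)*(1/(2*C)) = (2 + C)/(2*C))
x(m, f) = 4*m/3 (x(m, f) = m/(((2 + (-2)**2)/(2*((-2)**2)))) = m/(((1/2)*(2 + 4)/4)) = m/(((1/2)*(1/4)*6)) = m/(3/4) = m*(4/3) = 4*m/3)
sqrt(2228 + x(66, l)) = sqrt(2228 + (4/3)*66) = sqrt(2228 + 88) = sqrt(2316) = 2*sqrt(579)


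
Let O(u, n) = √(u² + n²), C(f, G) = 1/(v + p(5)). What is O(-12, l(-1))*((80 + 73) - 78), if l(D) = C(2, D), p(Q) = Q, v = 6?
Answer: 375*√697/11 ≈ 900.03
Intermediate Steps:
C(f, G) = 1/11 (C(f, G) = 1/(6 + 5) = 1/11)
l(D) = 1/11
O(u, n) = √(n² + u²)
O(-12, l(-1))*((80 + 73) - 78) = √((1/11)² + (-12)²)*((80 + 73) - 78) = √(1/121 + 144)*(153 - 78) = √(17425/121)*75 = (5*√697/11)*75 = 375*√697/11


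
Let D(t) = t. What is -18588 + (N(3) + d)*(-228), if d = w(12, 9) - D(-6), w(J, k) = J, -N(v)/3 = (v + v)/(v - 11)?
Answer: -23205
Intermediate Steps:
N(v) = -6*v/(-11 + v) (N(v) = -3*(v + v)/(v - 11) = -3*2*v/(-11 + v) = -6*v/(-11 + v))
d = 18 (d = 12 - 1*(-6) = 12 + 6 = 18)
-18588 + (N(3) + d)*(-228) = -18588 + (-6*3/(-11 + 3) + 18)*(-228) = -18588 + (-6*3/(-8) + 18)*(-228) = -18588 + (-6*3*(-1/8) + 18)*(-228) = -18588 + (9/4 + 18)*(-228) = -18588 + (81/4)*(-228) = -18588 - 4617 = -23205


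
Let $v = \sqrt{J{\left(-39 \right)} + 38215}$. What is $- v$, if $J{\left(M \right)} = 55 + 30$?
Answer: $- 10 \sqrt{383} \approx -195.7$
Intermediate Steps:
$J{\left(M \right)} = 85$
$v = 10 \sqrt{383}$ ($v = \sqrt{85 + 38215} = \sqrt{38300} = 10 \sqrt{383} \approx 195.7$)
$- v = - 10 \sqrt{383}$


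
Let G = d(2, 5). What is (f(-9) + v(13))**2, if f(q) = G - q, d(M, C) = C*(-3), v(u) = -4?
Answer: 100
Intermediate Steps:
d(M, C) = -3*C
G = -15 (G = -3*5 = -15)
f(q) = -15 - q
(f(-9) + v(13))**2 = ((-15 - 1*(-9)) - 4)**2 = ((-15 + 9) - 4)**2 = (-6 - 4)**2 = (-10)**2 = 100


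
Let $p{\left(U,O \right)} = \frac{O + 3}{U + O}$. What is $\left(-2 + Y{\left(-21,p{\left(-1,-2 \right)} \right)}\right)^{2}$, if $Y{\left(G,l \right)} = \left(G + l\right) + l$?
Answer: $\frac{5041}{9} \approx 560.11$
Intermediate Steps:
$p{\left(U,O \right)} = \frac{3 + O}{O + U}$
$Y{\left(G,l \right)} = G + 2 l$
$\left(-2 + Y{\left(-21,p{\left(-1,-2 \right)} \right)}\right)^{2} = \left(-2 - \left(21 - 2 \frac{3 - 2}{-2 - 1}\right)\right)^{2} = \left(-2 - \left(21 - 2 \frac{1}{-3} \cdot 1\right)\right)^{2} = \left(-2 - \left(21 - 2 \left(\left(- \frac{1}{3}\right) 1\right)\right)\right)^{2} = \left(-2 + \left(-21 + 2 \left(- \frac{1}{3}\right)\right)\right)^{2} = \left(-2 - \frac{65}{3}\right)^{2} = \left(- \frac{71}{3}\right)^{2} = \frac{5041}{9}$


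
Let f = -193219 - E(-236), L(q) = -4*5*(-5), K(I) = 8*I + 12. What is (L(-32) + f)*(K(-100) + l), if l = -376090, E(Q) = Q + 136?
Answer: 72744614682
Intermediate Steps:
E(Q) = 136 + Q
K(I) = 12 + 8*I
L(q) = 100 (L(q) = -20*(-5) = 100)
f = -193119 (f = -193219 - (136 - 236) = -193219 - 1*(-100) = -193219 + 100 = -193119)
(L(-32) + f)*(K(-100) + l) = (100 - 193119)*((12 + 8*(-100)) - 376090) = -193019*((12 - 800) - 376090) = -193019*(-788 - 376090) = -193019*(-376878) = 72744614682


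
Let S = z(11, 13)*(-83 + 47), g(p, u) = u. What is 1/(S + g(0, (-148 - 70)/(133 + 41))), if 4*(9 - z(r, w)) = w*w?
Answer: 87/104030 ≈ 0.00083630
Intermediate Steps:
z(r, w) = 9 - w²/4 (z(r, w) = 9 - w*w/4 = 9 - w²/4)
S = 1197 (S = (9 - ¼*13²)*(-83 + 47) = (9 - ¼*169)*(-36) = (9 - 169/4)*(-36) = -133/4*(-36) = 1197)
1/(S + g(0, (-148 - 70)/(133 + 41))) = 1/(1197 + (-148 - 70)/(133 + 41)) = 1/(1197 - 218/174) = 1/(1197 - 218*1/174) = 1/(1197 - 109/87) = 1/(104030/87) = 87/104030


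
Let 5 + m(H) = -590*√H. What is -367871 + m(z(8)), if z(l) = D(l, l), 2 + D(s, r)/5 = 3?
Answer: -367876 - 590*√5 ≈ -3.6920e+5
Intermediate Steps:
D(s, r) = 5 (D(s, r) = -10 + 5*3 = -10 + 15 = 5)
z(l) = 5
m(H) = -5 - 590*√H
-367871 + m(z(8)) = -367871 + (-5 - 590*√5) = -367876 - 590*√5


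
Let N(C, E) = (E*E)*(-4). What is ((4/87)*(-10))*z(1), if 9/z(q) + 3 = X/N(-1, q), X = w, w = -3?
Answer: 160/87 ≈ 1.8391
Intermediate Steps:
X = -3
N(C, E) = -4*E² (N(C, E) = E²*(-4) = -4*E²)
z(q) = 9/(-3 + 3/(4*q²)) (z(q) = 9/(-3 - 3*(-1/(4*q²))) = 9/(-3 - (-3)/(4*q²)) = 9/(-3 + 3/(4*q²)))
((4/87)*(-10))*z(1) = ((4/87)*(-10))*(12*1²/(1 - 4*1²)) = ((4*(1/87))*(-10))*(12*1/(1 - 4*1)) = ((4/87)*(-10))*(12*1/(1 - 4)) = -160/(29*(-3)) = -160*(-1)/(29*3) = -40/87*(-4) = 160/87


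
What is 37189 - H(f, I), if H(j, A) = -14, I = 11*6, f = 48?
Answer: 37203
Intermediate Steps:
I = 66
37189 - H(f, I) = 37189 - 1*(-14) = 37189 + 14 = 37203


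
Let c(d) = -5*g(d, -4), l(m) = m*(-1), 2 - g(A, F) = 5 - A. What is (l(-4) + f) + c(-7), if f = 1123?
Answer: 1177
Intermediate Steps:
g(A, F) = -3 + A (g(A, F) = 2 - (5 - A) = 2 + (-5 + A) = -3 + A)
l(m) = -m
c(d) = 15 - 5*d (c(d) = -5*(-3 + d) = 15 - 5*d)
(l(-4) + f) + c(-7) = (-1*(-4) + 1123) + (15 - 5*(-7)) = (4 + 1123) + (15 + 35) = 1127 + 50 = 1177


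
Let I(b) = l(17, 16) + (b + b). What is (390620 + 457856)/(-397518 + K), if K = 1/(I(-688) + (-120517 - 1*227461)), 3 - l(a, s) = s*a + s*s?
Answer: -296863934404/139083200323 ≈ -2.1344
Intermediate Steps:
l(a, s) = 3 - s² - a*s (l(a, s) = 3 - (s*a + s*s) = 3 - (a*s + s²) = 3 - (s² + a*s) = 3 + (-s² - a*s) = 3 - s² - a*s)
I(b) = -525 + 2*b (I(b) = (3 - 1*16² - 1*17*16) + (b + b) = (3 - 1*256 - 272) + 2*b = (3 - 256 - 272) + 2*b = -525 + 2*b)
K = -1/349879 (K = 1/((-525 + 2*(-688)) + (-120517 - 1*227461)) = 1/((-525 - 1376) + (-120517 - 227461)) = 1/(-1901 - 347978) = 1/(-349879) = -1/349879 ≈ -2.8581e-6)
(390620 + 457856)/(-397518 + K) = (390620 + 457856)/(-397518 - 1/349879) = 848476/(-139083200323/349879) = 848476*(-349879/139083200323) = -296863934404/139083200323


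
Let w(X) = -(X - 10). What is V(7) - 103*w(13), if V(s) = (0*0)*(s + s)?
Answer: 309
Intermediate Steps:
w(X) = 10 - X (w(X) = -(-10 + X) = 10 - X)
V(s) = 0 (V(s) = 0*(2*s) = 0)
V(7) - 103*w(13) = 0 - 103*(10 - 1*13) = 0 - 103*(10 - 13) = 0 - 103*(-3) = 0 + 309 = 309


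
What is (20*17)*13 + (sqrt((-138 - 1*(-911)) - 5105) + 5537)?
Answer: 9957 + 38*I*sqrt(3) ≈ 9957.0 + 65.818*I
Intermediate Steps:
(20*17)*13 + (sqrt((-138 - 1*(-911)) - 5105) + 5537) = 340*13 + (sqrt((-138 + 911) - 5105) + 5537) = 4420 + (sqrt(773 - 5105) + 5537) = 4420 + (sqrt(-4332) + 5537) = 4420 + (38*I*sqrt(3) + 5537) = 4420 + (5537 + 38*I*sqrt(3)) = 9957 + 38*I*sqrt(3)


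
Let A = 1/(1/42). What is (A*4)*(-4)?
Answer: -672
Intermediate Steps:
A = 42 (A = 1/(1/42) = 42)
(A*4)*(-4) = (42*4)*(-4) = 168*(-4) = -672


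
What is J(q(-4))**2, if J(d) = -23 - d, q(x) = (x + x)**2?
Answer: 7569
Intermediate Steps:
q(x) = 4*x**2 (q(x) = (2*x)**2 = 4*x**2)
J(q(-4))**2 = (-23 - 4*(-4)**2)**2 = (-23 - 4*16)**2 = (-23 - 1*64)**2 = (-23 - 64)**2 = (-87)**2 = 7569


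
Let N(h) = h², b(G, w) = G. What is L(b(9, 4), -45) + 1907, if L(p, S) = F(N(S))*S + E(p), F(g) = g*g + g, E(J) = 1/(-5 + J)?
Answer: -738469371/4 ≈ -1.8462e+8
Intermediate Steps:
F(g) = g + g² (F(g) = g² + g = g + g²)
L(p, S) = 1/(-5 + p) + S³*(1 + S²) (L(p, S) = (S²*(1 + S²))*S + 1/(-5 + p) = S³*(1 + S²) + 1/(-5 + p) = 1/(-5 + p) + S³*(1 + S²))
L(b(9, 4), -45) + 1907 = (1 + (-45)³*(1 + (-45)²)*(-5 + 9))/(-5 + 9) + 1907 = (1 - 91125*(1 + 2025)*4)/4 + 1907 = (1 - 91125*2026*4)/4 + 1907 = (1 - 738477000)/4 + 1907 = (¼)*(-738476999) + 1907 = -738476999/4 + 1907 = -738469371/4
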